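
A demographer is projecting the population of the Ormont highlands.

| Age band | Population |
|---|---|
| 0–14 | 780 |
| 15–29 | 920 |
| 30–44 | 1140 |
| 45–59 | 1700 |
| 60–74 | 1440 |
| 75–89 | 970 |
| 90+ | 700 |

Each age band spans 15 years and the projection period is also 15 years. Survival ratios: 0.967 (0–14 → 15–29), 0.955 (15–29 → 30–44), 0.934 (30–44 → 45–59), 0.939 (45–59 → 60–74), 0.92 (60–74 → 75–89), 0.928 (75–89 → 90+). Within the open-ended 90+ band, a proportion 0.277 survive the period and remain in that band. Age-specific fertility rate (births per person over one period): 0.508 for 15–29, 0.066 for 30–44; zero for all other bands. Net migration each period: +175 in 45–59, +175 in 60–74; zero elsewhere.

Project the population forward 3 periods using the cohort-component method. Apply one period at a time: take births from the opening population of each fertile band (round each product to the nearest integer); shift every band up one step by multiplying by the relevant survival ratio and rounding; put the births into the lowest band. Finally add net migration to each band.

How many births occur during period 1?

Let group 1 be 0–14 through group 7 = 90+.
Period 1:
Births: 920 * 0.508 = 467  |  1140 * 0.066 = 75 — total 542
Group 2: 780 * 0.967 = 754
Group 3: 920 * 0.955 = 879
Group 4: 1140 * 0.934 = 1065
Group 5: 1700 * 0.939 = 1596
Group 6: 1440 * 0.92 = 1325
Group 7: 970 * 0.928 + 700 * 0.277 = 900 + 194 = 1094
Net migration: Group 4 + 175 → 1240; Group 5 + 175 → 1771
Giving 542 / 754 / 879 / 1240 / 1771 / 1325 / 1094.

542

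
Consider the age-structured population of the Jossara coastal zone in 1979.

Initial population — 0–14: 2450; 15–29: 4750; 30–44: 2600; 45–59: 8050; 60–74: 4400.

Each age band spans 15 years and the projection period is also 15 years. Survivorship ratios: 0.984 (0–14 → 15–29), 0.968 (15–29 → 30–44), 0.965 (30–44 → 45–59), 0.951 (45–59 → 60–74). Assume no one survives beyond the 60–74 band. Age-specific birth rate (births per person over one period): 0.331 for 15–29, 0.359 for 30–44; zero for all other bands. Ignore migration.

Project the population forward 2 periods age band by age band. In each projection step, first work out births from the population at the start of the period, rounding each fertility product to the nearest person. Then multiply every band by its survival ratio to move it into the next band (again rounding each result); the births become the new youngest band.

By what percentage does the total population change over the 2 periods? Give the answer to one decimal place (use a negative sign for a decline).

-36.8

[period 1]
Births: 4750 * 0.331 = 1572  |  2600 * 0.359 = 933 → 2505
15–29: 2450 * 0.984 = 2411
30–44: 4750 * 0.968 = 4598
45–59: 2600 * 0.965 = 2509
60–74: 8050 * 0.951 = 7656
Population now: 0–14=2505, 15–29=2411, 30–44=4598, 45–59=2509, 60–74=7656
[period 2]
Births: 2411 * 0.331 = 798  |  4598 * 0.359 = 1651 → 2449
15–29: 2505 * 0.984 = 2465
30–44: 2411 * 0.968 = 2334
45–59: 4598 * 0.965 = 4437
60–74: 2509 * 0.951 = 2386
Population now: 0–14=2449, 15–29=2465, 30–44=2334, 45–59=4437, 60–74=2386
Total: 22250 → 14071; change = -8179; percentage change = -36.8%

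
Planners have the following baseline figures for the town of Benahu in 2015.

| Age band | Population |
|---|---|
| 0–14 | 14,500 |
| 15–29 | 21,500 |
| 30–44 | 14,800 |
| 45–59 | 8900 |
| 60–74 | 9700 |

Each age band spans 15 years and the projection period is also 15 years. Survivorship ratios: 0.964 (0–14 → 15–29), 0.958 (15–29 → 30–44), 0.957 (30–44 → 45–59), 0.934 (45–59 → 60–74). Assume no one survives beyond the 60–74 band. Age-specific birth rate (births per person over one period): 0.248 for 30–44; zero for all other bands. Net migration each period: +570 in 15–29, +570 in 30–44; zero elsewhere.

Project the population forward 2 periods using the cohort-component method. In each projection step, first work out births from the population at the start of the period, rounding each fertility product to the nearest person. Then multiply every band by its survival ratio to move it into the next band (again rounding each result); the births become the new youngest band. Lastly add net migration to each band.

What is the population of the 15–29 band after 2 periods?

4108

Call the bands 1 to 5, youngest first.
[period 1]
Births: 14800 * 0.248 = 3670
Band 2: 14500 * 0.964 = 13978
Band 3: 21500 * 0.958 = 20597
Band 4: 14800 * 0.957 = 14164
Band 5: 8900 * 0.934 = 8313
Net migration: Band 2 + 570 → 14548; Band 3 + 570 → 21167
End of period: [3670, 14548, 21167, 14164, 8313]
[period 2]
Births: 21167 * 0.248 = 5249
Band 2: 3670 * 0.964 = 3538
Band 3: 14548 * 0.958 = 13937
Band 4: 21167 * 0.957 = 20257
Band 5: 14164 * 0.934 = 13229
Net migration: Band 2 + 570 → 4108; Band 3 + 570 → 14507
End of period: [5249, 4108, 14507, 20257, 13229]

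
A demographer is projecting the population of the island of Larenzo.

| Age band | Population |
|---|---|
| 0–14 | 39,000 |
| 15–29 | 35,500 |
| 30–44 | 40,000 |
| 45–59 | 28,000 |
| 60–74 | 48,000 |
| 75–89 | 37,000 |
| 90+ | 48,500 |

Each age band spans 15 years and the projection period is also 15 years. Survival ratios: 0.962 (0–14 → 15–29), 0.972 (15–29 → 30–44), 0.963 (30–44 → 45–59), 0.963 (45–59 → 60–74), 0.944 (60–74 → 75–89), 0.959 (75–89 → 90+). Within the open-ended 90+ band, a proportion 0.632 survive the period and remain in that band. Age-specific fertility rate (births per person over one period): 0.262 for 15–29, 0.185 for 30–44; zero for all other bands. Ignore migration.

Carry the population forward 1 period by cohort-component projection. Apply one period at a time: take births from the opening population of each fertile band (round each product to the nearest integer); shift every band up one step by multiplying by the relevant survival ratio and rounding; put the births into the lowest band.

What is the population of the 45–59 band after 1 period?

Period 1:
Births: 35500 × 0.262 = 9301  |  40000 × 0.185 = 7400 ⇒ total 16701
15–29: 39000 × 0.962 = 37518
30–44: 35500 × 0.972 = 34506
45–59: 40000 × 0.963 = 38520
60–74: 28000 × 0.963 = 26964
75–89: 48000 × 0.944 = 45312
90+: 37000 × 0.959 + 48500 × 0.632 = 35483 + 30652 = 66135
Giving 16701 / 37518 / 34506 / 38520 / 26964 / 45312 / 66135.

38520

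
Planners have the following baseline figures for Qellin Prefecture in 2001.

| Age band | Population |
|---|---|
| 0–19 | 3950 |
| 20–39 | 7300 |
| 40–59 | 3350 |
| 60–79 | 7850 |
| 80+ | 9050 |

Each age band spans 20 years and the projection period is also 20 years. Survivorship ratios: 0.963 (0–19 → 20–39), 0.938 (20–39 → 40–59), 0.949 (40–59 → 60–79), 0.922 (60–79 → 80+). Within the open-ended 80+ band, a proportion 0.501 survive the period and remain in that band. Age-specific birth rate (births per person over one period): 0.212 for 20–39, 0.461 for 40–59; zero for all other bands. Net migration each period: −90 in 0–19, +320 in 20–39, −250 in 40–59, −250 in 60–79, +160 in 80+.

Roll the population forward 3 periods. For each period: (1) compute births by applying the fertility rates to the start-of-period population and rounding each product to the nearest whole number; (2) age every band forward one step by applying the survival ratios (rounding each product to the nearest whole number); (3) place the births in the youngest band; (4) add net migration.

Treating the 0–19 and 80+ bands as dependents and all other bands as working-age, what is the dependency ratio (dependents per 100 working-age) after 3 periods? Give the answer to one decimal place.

124.5

[period 1]
Births: 7300 * 0.212 = 1548, 3350 * 0.461 = 1544 ⇒ total 3092
20–39: 3950 * 0.963 = 3804
40–59: 7300 * 0.938 = 6847
60–79: 3350 * 0.949 = 3179
80+: 7850 * 0.922 + 9050 * 0.501 = 7238 + 4534 = 11772
Net migration: 0–19 − 90 → 3002; 20–39 + 320 → 4124; 40–59 − 250 → 6597; 60–79 − 250 → 2929; 80+ + 160 → 11932
End of period: [3002, 4124, 6597, 2929, 11932]
[period 2]
Births: 4124 * 0.212 = 874, 6597 * 0.461 = 3041 ⇒ total 3915
20–39: 3002 * 0.963 = 2891
40–59: 4124 * 0.938 = 3868
60–79: 6597 * 0.949 = 6261
80+: 2929 * 0.922 + 11932 * 0.501 = 2701 + 5978 = 8679
Net migration: 0–19 − 90 → 3825; 20–39 + 320 → 3211; 40–59 − 250 → 3618; 60–79 − 250 → 6011; 80+ + 160 → 8839
End of period: [3825, 3211, 3618, 6011, 8839]
[period 3]
Births: 3211 * 0.212 = 681, 3618 * 0.461 = 1668 ⇒ total 2349
20–39: 3825 * 0.963 = 3683
40–59: 3211 * 0.938 = 3012
60–79: 3618 * 0.949 = 3433
80+: 6011 * 0.922 + 8839 * 0.501 = 5542 + 4428 = 9970
Net migration: 0–19 − 90 → 2259; 20–39 + 320 → 4003; 40–59 − 250 → 2762; 60–79 − 250 → 3183; 80+ + 160 → 10130
End of period: [2259, 4003, 2762, 3183, 10130]
Dependents (band 0–19 + band 80+) = 2259 + 10130 = 12389; working-age = 9948; ratio = 12389/9948 × 100 = 124.5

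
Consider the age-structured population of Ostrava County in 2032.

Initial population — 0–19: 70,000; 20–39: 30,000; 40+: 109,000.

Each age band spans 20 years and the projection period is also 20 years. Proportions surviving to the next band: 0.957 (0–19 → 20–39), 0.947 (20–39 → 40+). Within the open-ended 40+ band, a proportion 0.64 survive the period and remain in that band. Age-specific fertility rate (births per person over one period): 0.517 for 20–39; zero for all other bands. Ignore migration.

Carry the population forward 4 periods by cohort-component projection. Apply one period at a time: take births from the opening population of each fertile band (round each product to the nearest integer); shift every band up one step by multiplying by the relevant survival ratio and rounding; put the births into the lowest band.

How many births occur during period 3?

— Period 1 —
Births: 30000 * 0.517 = 15510
20–39: 70000 * 0.957 = 66990
40+: 30000 * 0.947 + 109000 * 0.64 = 28410 + 69760 = 98170
Population now: 0–19=15510, 20–39=66990, 40+=98170
— Period 2 —
Births: 66990 * 0.517 = 34634
20–39: 15510 * 0.957 = 14843
40+: 66990 * 0.947 + 98170 * 0.64 = 63440 + 62829 = 126269
Population now: 0–19=34634, 20–39=14843, 40+=126269
— Period 3 —
Births: 14843 * 0.517 = 7674
20–39: 34634 * 0.957 = 33145
40+: 14843 * 0.947 + 126269 * 0.64 = 14056 + 80812 = 94868
Population now: 0–19=7674, 20–39=33145, 40+=94868

7674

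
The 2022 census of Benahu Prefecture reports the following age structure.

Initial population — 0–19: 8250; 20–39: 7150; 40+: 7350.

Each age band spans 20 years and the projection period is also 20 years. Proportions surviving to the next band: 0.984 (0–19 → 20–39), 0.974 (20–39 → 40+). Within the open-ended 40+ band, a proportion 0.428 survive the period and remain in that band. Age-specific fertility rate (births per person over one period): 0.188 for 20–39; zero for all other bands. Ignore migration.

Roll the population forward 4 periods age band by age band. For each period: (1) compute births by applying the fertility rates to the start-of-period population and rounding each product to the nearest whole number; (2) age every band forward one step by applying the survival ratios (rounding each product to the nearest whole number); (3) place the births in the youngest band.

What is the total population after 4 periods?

Period 1.
Births: 7150 * 0.188 = 1344
20–39: 8250 * 0.984 = 8118
40+: 7150 * 0.974 + 7350 * 0.428 = 6964 + 3146 = 10110
Population now: 0–19=1344, 20–39=8118, 40+=10110
Period 2.
Births: 8118 * 0.188 = 1526
20–39: 1344 * 0.984 = 1322
40+: 8118 * 0.974 + 10110 * 0.428 = 7907 + 4327 = 12234
Population now: 0–19=1526, 20–39=1322, 40+=12234
Period 3.
Births: 1322 * 0.188 = 249
20–39: 1526 * 0.984 = 1502
40+: 1322 * 0.974 + 12234 * 0.428 = 1288 + 5236 = 6524
Population now: 0–19=249, 20–39=1502, 40+=6524
Period 4.
Births: 1502 * 0.188 = 282
20–39: 249 * 0.984 = 245
40+: 1502 * 0.974 + 6524 * 0.428 = 1463 + 2792 = 4255
Population now: 0–19=282, 20–39=245, 40+=4255
Total after period 4: 282 + 245 + 4255 = 4782

4782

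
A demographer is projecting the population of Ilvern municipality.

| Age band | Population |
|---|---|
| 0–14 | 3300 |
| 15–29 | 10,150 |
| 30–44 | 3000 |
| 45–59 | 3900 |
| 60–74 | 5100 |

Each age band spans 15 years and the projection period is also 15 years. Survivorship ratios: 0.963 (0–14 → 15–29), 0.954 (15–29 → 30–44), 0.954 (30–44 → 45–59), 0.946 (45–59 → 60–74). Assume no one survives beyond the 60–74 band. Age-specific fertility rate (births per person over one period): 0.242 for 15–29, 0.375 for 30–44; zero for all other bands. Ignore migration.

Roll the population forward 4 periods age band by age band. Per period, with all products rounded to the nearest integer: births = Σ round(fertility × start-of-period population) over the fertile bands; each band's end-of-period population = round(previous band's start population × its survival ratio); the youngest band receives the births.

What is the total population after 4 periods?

Period 1:
Births: 10150 × 0.242 = 2456, 3000 × 0.375 = 1125 — total 3581
15–29: 3300 × 0.963 = 3178
30–44: 10150 × 0.954 = 9683
45–59: 3000 × 0.954 = 2862
60–74: 3900 × 0.946 = 3689
Giving 3581 / 3178 / 9683 / 2862 / 3689.
Period 2:
Births: 3178 × 0.242 = 769, 9683 × 0.375 = 3631 — total 4400
15–29: 3581 × 0.963 = 3449
30–44: 3178 × 0.954 = 3032
45–59: 9683 × 0.954 = 9238
60–74: 2862 × 0.946 = 2707
Giving 4400 / 3449 / 3032 / 9238 / 2707.
Period 3:
Births: 3449 × 0.242 = 835, 3032 × 0.375 = 1137 — total 1972
15–29: 4400 × 0.963 = 4237
30–44: 3449 × 0.954 = 3290
45–59: 3032 × 0.954 = 2893
60–74: 9238 × 0.946 = 8739
Giving 1972 / 4237 / 3290 / 2893 / 8739.
Period 4:
Births: 4237 × 0.242 = 1025, 3290 × 0.375 = 1234 — total 2259
15–29: 1972 × 0.963 = 1899
30–44: 4237 × 0.954 = 4042
45–59: 3290 × 0.954 = 3139
60–74: 2893 × 0.946 = 2737
Giving 2259 / 1899 / 4042 / 3139 / 2737.
Total after period 4: 2259 + 1899 + 4042 + 3139 + 2737 = 14076

14076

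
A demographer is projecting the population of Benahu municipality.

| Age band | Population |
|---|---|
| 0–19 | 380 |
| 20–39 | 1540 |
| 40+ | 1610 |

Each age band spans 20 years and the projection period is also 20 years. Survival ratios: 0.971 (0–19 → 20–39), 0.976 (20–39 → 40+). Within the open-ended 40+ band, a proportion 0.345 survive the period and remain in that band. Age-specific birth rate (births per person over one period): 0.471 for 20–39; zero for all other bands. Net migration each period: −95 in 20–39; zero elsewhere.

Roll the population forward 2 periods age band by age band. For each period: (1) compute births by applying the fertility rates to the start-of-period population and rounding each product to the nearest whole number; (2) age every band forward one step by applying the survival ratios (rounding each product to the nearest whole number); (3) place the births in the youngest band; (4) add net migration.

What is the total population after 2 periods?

After projecting period 1:
Births: 1540 × 0.471 = 725
20–39: 380 × 0.971 = 369
40+: 1540 × 0.976 + 1610 × 0.345 = 1503 + 555 = 2058
Net migration: 20–39 − 95 → 274
Population now: 0–19=725, 20–39=274, 40+=2058
After projecting period 2:
Births: 274 × 0.471 = 129
20–39: 725 × 0.971 = 704
40+: 274 × 0.976 + 2058 × 0.345 = 267 + 710 = 977
Net migration: 20–39 − 95 → 609
Population now: 0–19=129, 20–39=609, 40+=977
Total after period 2: 129 + 609 + 977 = 1715

1715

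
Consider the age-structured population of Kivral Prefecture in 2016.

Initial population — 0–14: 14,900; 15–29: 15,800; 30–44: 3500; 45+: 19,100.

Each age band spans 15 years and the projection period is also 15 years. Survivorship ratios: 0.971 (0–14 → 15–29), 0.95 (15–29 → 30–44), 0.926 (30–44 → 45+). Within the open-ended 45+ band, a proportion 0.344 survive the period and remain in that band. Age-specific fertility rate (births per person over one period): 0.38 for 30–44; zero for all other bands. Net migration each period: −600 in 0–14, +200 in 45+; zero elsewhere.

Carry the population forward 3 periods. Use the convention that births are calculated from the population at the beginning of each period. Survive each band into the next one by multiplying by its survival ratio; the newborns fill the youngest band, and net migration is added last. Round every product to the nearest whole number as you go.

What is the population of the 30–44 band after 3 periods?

(Bands numbered youngest = 1 to oldest = 4.)
Period 1.
Births: 3500 × 0.38 = 1330
Band 2: 14900 × 0.971 = 14468
Band 3: 15800 × 0.95 = 15010
Band 4: 3500 × 0.926 + 19100 × 0.344 = 3241 + 6570 = 9811
Net migration: Band 1 − 600 → 730; Band 4 + 200 → 10011
Giving 730 / 14468 / 15010 / 10011.
Period 2.
Births: 15010 × 0.38 = 5704
Band 2: 730 × 0.971 = 709
Band 3: 14468 × 0.95 = 13745
Band 4: 15010 × 0.926 + 10011 × 0.344 = 13899 + 3444 = 17343
Net migration: Band 1 − 600 → 5104; Band 4 + 200 → 17543
Giving 5104 / 709 / 13745 / 17543.
Period 3.
Births: 13745 × 0.38 = 5223
Band 2: 5104 × 0.971 = 4956
Band 3: 709 × 0.95 = 674
Band 4: 13745 × 0.926 + 17543 × 0.344 = 12728 + 6035 = 18763
Net migration: Band 1 − 600 → 4623; Band 4 + 200 → 18963
Giving 4623 / 4956 / 674 / 18963.

674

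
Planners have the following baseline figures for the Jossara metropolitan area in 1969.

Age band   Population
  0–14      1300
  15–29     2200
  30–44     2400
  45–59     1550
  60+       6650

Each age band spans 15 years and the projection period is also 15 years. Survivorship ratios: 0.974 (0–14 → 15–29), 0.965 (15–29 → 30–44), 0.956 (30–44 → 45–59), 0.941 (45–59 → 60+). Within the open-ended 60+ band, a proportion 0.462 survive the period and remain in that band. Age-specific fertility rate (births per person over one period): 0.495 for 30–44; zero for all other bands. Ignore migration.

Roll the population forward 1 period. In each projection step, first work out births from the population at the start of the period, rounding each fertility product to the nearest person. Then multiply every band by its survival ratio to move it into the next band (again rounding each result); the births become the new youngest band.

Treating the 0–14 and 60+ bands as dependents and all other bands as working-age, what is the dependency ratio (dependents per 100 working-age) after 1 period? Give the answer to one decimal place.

Numbering the bands 1..5 from youngest to oldest:
Period 1.
Births: 2400 × 0.495 = 1188
Band 2: 1300 × 0.974 = 1266
Band 3: 2200 × 0.965 = 2123
Band 4: 2400 × 0.956 = 2294
Band 5: 1550 × 0.941 + 6650 × 0.462 = 1459 + 3072 = 4531
→ [1188, 1266, 2123, 2294, 4531]
Dependents (band 0–14 + band 60+) = 1188 + 4531 = 5719; working-age = 5683; ratio = 5719/5683 × 100 = 100.6

100.6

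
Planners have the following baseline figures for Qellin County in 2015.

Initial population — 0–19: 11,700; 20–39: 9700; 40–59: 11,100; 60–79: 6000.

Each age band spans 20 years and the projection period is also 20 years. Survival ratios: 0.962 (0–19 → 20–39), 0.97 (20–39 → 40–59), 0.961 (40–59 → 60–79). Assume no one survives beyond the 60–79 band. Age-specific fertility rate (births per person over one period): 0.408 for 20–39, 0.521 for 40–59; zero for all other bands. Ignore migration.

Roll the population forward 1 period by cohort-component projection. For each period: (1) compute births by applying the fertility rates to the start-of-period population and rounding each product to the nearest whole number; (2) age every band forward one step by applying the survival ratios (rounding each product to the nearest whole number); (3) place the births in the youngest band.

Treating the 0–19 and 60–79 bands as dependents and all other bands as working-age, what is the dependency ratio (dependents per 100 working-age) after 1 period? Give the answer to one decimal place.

Call the groups 1 to 4, youngest first.
Period 1.
Births: 9700 × 0.408 = 3958 ; 11100 × 0.521 = 5783 → total 9741
Group 2: 11700 × 0.962 = 11255
Group 3: 9700 × 0.97 = 9409
Group 4: 11100 × 0.961 = 10667
→ [9741, 11255, 9409, 10667]
Dependents (band 0–19 + band 60–79) = 9741 + 10667 = 20408; working-age = 20664; ratio = 20408/20664 × 100 = 98.8

98.8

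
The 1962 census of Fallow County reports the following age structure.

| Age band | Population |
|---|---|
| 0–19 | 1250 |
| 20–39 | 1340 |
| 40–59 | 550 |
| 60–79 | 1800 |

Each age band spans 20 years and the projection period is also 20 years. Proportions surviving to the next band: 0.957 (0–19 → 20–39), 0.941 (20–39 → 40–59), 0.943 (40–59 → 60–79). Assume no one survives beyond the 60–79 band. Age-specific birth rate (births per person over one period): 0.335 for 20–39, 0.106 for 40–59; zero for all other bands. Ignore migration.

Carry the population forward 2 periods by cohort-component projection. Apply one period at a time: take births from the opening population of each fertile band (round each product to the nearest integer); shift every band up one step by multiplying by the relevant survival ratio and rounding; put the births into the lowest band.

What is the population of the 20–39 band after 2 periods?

485

Period 1.
Births: 1340 × 0.335 = 449, 550 × 0.106 = 58 ⇒ total 507
20–39: 1250 × 0.957 = 1196
40–59: 1340 × 0.941 = 1261
60–79: 550 × 0.943 = 519
End of period: [507, 1196, 1261, 519]
Period 2.
Births: 1196 × 0.335 = 401, 1261 × 0.106 = 134 ⇒ total 535
20–39: 507 × 0.957 = 485
40–59: 1196 × 0.941 = 1125
60–79: 1261 × 0.943 = 1189
End of period: [535, 485, 1125, 1189]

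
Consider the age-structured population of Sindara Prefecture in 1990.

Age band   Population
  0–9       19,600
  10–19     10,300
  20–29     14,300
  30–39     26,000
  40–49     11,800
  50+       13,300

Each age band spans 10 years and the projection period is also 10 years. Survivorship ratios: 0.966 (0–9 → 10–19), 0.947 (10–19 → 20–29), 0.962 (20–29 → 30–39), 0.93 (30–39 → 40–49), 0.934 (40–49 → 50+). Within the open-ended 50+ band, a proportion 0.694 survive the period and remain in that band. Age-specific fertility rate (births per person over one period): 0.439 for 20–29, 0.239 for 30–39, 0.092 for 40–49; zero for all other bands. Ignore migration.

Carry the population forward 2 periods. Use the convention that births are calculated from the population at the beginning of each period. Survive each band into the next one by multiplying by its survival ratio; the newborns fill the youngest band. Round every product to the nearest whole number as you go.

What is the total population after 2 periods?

Let group 1 be 0–9 through group 6 = 50+.
After projecting period 1:
Births: 14300 × 0.439 = 6278  |  26000 × 0.239 = 6214  |  11800 × 0.092 = 1086 — total 13578
Group 2: 19600 × 0.966 = 18934
Group 3: 10300 × 0.947 = 9754
Group 4: 14300 × 0.962 = 13757
Group 5: 26000 × 0.93 = 24180
Group 6: 11800 × 0.934 + 13300 × 0.694 = 11021 + 9230 = 20251
Giving 13578 / 18934 / 9754 / 13757 / 24180 / 20251.
After projecting period 2:
Births: 9754 × 0.439 = 4282  |  13757 × 0.239 = 3288  |  24180 × 0.092 = 2225 — total 9795
Group 2: 13578 × 0.966 = 13116
Group 3: 18934 × 0.947 = 17930
Group 4: 9754 × 0.962 = 9383
Group 5: 13757 × 0.93 = 12794
Group 6: 24180 × 0.934 + 20251 × 0.694 = 22584 + 14054 = 36638
Giving 9795 / 13116 / 17930 / 9383 / 12794 / 36638.
Total after period 2: 9795 + 13116 + 17930 + 9383 + 12794 + 36638 = 99656

99656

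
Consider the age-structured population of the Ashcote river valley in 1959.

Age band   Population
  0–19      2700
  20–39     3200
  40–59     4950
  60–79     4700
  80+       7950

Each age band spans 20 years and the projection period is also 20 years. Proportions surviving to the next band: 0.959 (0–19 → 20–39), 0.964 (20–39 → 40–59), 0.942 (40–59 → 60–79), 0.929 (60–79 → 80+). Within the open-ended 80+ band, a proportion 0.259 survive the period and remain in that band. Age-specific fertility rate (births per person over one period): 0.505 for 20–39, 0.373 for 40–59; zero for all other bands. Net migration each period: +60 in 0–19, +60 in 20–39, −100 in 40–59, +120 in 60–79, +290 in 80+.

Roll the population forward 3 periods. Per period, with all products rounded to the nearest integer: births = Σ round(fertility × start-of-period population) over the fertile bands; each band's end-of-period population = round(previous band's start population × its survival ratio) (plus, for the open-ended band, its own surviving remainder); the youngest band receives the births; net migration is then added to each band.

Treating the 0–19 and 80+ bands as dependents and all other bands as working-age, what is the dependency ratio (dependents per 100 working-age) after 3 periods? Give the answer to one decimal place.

— Period 1 —
Births: 3200 × 0.505 = 1616, 4950 × 0.373 = 1846 ⇒ total 3462
20–39: 2700 × 0.959 = 2589
40–59: 3200 × 0.964 = 3085
60–79: 4950 × 0.942 = 4663
80+: 4700 × 0.929 + 7950 × 0.259 = 4366 + 2059 = 6425
Net migration: 0–19 + 60 → 3522; 20–39 + 60 → 2649; 40–59 − 100 → 2985; 60–79 + 120 → 4783; 80+ + 290 → 6715
End of period: [3522, 2649, 2985, 4783, 6715]
— Period 2 —
Births: 2649 × 0.505 = 1338, 2985 × 0.373 = 1113 ⇒ total 2451
20–39: 3522 × 0.959 = 3378
40–59: 2649 × 0.964 = 2554
60–79: 2985 × 0.942 = 2812
80+: 4783 × 0.929 + 6715 × 0.259 = 4443 + 1739 = 6182
Net migration: 0–19 + 60 → 2511; 20–39 + 60 → 3438; 40–59 − 100 → 2454; 60–79 + 120 → 2932; 80+ + 290 → 6472
End of period: [2511, 3438, 2454, 2932, 6472]
— Period 3 —
Births: 3438 × 0.505 = 1736, 2454 × 0.373 = 915 ⇒ total 2651
20–39: 2511 × 0.959 = 2408
40–59: 3438 × 0.964 = 3314
60–79: 2454 × 0.942 = 2312
80+: 2932 × 0.929 + 6472 × 0.259 = 2724 + 1676 = 4400
Net migration: 0–19 + 60 → 2711; 20–39 + 60 → 2468; 40–59 − 100 → 3214; 60–79 + 120 → 2432; 80+ + 290 → 4690
End of period: [2711, 2468, 3214, 2432, 4690]
Dependents (band 0–19 + band 80+) = 2711 + 4690 = 7401; working-age = 8114; ratio = 7401/8114 × 100 = 91.2

91.2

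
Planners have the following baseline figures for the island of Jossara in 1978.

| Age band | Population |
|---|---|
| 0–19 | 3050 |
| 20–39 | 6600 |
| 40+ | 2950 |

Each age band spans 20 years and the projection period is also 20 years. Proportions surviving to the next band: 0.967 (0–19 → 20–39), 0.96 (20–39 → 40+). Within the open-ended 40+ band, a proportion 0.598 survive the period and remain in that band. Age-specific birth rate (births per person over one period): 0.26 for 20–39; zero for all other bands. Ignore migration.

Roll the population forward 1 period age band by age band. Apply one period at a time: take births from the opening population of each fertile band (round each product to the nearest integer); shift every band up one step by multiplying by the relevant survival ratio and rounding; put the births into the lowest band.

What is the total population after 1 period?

Let band 1 be 0–19 through band 3 = 40+.
After projecting period 1:
Births: 6600 × 0.26 = 1716
Band 2: 3050 × 0.967 = 2949
Band 3: 6600 × 0.96 + 2950 × 0.598 = 6336 + 1764 = 8100
Population now: 0–19=1716, 20–39=2949, 40+=8100
Total after period 1: 1716 + 2949 + 8100 = 12765

12765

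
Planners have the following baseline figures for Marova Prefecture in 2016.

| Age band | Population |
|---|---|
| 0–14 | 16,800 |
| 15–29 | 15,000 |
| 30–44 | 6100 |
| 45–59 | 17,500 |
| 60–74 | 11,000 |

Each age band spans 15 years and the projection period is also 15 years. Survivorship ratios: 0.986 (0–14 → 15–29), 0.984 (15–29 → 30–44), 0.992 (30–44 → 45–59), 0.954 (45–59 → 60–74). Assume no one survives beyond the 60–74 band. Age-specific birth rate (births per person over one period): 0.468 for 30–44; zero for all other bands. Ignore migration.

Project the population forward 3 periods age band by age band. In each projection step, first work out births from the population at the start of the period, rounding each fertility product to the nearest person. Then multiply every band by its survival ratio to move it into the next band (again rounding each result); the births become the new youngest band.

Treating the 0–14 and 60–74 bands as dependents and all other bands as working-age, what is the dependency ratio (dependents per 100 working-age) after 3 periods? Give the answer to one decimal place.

Numbering the groups 1..5 from youngest to oldest:
After projecting period 1:
Births: 6100 × 0.468 = 2855
Group 2: 16800 × 0.986 = 16565
Group 3: 15000 × 0.984 = 14760
Group 4: 6100 × 0.992 = 6051
Group 5: 17500 × 0.954 = 16695
Giving 2855 / 16565 / 14760 / 6051 / 16695.
After projecting period 2:
Births: 14760 × 0.468 = 6908
Group 2: 2855 × 0.986 = 2815
Group 3: 16565 × 0.984 = 16300
Group 4: 14760 × 0.992 = 14642
Group 5: 6051 × 0.954 = 5773
Giving 6908 / 2815 / 16300 / 14642 / 5773.
After projecting period 3:
Births: 16300 × 0.468 = 7628
Group 2: 6908 × 0.986 = 6811
Group 3: 2815 × 0.984 = 2770
Group 4: 16300 × 0.992 = 16170
Group 5: 14642 × 0.954 = 13968
Giving 7628 / 6811 / 2770 / 16170 / 13968.
Dependents (band 0–14 + band 60–74) = 7628 + 13968 = 21596; working-age = 25751; ratio = 21596/25751 × 100 = 83.9

83.9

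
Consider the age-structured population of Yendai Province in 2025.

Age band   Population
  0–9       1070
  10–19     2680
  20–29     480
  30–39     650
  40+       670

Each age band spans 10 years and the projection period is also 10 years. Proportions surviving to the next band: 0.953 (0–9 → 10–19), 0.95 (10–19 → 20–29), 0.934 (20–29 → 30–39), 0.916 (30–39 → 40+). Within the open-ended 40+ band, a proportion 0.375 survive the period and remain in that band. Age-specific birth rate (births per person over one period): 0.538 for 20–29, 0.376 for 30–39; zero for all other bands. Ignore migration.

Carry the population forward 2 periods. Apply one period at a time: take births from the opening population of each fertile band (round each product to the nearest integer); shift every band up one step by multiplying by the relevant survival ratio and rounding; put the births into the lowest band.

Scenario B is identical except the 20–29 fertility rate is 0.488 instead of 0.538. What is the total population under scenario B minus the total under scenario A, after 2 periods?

Let group 1 be 0–9 through group 5 = 40+.
Period 1.
Births: 480 × 0.538 = 258  |  650 × 0.376 = 244 ⇒ total 502
Group 2: 1070 × 0.953 = 1020
Group 3: 2680 × 0.95 = 2546
Group 4: 480 × 0.934 = 448
Group 5: 650 × 0.916 + 670 × 0.375 = 595 + 251 = 846
Population now: 0–9=502, 10–19=1020, 20–29=2546, 30–39=448, 40+=846
Period 2.
Births: 2546 × 0.538 = 1370  |  448 × 0.376 = 168 ⇒ total 1538
Group 2: 502 × 0.953 = 478
Group 3: 1020 × 0.95 = 969
Group 4: 2546 × 0.934 = 2378
Group 5: 448 × 0.916 + 846 × 0.375 = 410 + 317 = 727
Population now: 0–9=1538, 10–19=478, 20–29=969, 30–39=2378, 40+=727
Scenario A total after 2 periods: 6090
Scenario B projection —
Period 1.
Births: 480 × 0.488 = 234  |  650 × 0.376 = 244 ⇒ total 478
Group 2: 1070 × 0.953 = 1020
Group 3: 2680 × 0.95 = 2546
Group 4: 480 × 0.934 = 448
Group 5: 650 × 0.916 + 670 × 0.375 = 595 + 251 = 846
Population now: 0–9=478, 10–19=1020, 20–29=2546, 30–39=448, 40+=846
Period 2.
Births: 2546 × 0.488 = 1242  |  448 × 0.376 = 168 ⇒ total 1410
Group 2: 478 × 0.953 = 456
Group 3: 1020 × 0.95 = 969
Group 4: 2546 × 0.934 = 2378
Group 5: 448 × 0.916 + 846 × 0.375 = 410 + 317 = 727
Population now: 0–9=1410, 10–19=456, 20–29=969, 30–39=2378, 40+=727
Scenario B total after 2 periods: 5940
Difference B − A = 5940 − 6090 = -150

-150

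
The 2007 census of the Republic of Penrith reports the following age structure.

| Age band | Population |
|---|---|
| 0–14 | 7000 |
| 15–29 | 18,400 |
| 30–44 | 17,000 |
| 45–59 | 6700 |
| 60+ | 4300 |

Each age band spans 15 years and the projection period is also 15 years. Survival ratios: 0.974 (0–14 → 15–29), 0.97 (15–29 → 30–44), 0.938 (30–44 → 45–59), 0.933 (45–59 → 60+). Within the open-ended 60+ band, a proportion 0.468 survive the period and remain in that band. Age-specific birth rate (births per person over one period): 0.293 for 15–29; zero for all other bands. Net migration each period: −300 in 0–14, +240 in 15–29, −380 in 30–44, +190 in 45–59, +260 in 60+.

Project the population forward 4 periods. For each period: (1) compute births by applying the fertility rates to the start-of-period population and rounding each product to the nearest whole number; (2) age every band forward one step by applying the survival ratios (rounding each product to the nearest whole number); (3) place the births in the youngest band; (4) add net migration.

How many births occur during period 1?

5391

[period 1]
Births: 18400 * 0.293 = 5391
15–29: 7000 * 0.974 = 6818
30–44: 18400 * 0.97 = 17848
45–59: 17000 * 0.938 = 15946
60+: 6700 * 0.933 + 4300 * 0.468 = 6251 + 2012 = 8263
Net migration: 0–14 − 300 → 5091; 15–29 + 240 → 7058; 30–44 − 380 → 17468; 45–59 + 190 → 16136; 60+ + 260 → 8523
Giving 5091 / 7058 / 17468 / 16136 / 8523.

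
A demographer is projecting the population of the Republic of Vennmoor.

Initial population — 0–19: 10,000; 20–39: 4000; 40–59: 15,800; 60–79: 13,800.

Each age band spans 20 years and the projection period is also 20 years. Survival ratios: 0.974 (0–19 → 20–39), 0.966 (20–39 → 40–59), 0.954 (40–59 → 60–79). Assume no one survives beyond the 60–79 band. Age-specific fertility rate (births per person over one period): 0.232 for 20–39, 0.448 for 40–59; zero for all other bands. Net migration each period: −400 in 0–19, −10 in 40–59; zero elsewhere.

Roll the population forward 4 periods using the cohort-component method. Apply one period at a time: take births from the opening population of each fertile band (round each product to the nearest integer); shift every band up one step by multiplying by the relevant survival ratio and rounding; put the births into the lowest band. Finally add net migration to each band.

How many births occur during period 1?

Period 1:
Births: 4000 × 0.232 = 928, 15800 × 0.448 = 7078 → total 8006
20–39: 10000 × 0.974 = 9740
40–59: 4000 × 0.966 = 3864
60–79: 15800 × 0.954 = 15073
Net migration: 0–19 − 400 → 7606; 40–59 − 10 → 3854
→ [7606, 9740, 3854, 15073]

8006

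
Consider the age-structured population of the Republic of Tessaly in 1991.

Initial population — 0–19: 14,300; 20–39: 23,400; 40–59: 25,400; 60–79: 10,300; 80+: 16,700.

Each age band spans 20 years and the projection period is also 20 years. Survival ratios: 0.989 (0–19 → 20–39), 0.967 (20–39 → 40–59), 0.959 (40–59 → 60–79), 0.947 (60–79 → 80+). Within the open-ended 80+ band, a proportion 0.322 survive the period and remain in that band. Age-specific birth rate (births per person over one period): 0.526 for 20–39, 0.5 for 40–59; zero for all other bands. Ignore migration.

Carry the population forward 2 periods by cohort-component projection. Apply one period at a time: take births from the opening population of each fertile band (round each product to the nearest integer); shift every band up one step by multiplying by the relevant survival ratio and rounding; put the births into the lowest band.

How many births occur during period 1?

Call the groups 1 to 5, youngest first.
Period 1:
Births: 23400 * 0.526 = 12308, 25400 * 0.5 = 12700 ⇒ total 25008
Group 2: 14300 * 0.989 = 14143
Group 3: 23400 * 0.967 = 22628
Group 4: 25400 * 0.959 = 24359
Group 5: 10300 * 0.947 + 16700 * 0.322 = 9754 + 5377 = 15131
→ [25008, 14143, 22628, 24359, 15131]

25008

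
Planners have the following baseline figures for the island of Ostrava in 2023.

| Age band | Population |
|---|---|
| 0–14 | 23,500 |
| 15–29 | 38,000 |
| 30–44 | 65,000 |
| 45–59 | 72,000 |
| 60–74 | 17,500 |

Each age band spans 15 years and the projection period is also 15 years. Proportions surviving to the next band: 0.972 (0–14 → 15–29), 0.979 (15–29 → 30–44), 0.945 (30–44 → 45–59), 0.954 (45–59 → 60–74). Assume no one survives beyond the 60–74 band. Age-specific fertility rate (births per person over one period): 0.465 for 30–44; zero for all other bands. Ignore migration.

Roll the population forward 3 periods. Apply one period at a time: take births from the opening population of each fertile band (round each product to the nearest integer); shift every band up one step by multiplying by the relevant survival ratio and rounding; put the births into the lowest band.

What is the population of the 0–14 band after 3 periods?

After projecting period 1:
Births: 65000 × 0.465 = 30225
15–29: 23500 × 0.972 = 22842
30–44: 38000 × 0.979 = 37202
45–59: 65000 × 0.945 = 61425
60–74: 72000 × 0.954 = 68688
Population now: 0–14=30225, 15–29=22842, 30–44=37202, 45–59=61425, 60–74=68688
After projecting period 2:
Births: 37202 × 0.465 = 17299
15–29: 30225 × 0.972 = 29379
30–44: 22842 × 0.979 = 22362
45–59: 37202 × 0.945 = 35156
60–74: 61425 × 0.954 = 58599
Population now: 0–14=17299, 15–29=29379, 30–44=22362, 45–59=35156, 60–74=58599
After projecting period 3:
Births: 22362 × 0.465 = 10398
15–29: 17299 × 0.972 = 16815
30–44: 29379 × 0.979 = 28762
45–59: 22362 × 0.945 = 21132
60–74: 35156 × 0.954 = 33539
Population now: 0–14=10398, 15–29=16815, 30–44=28762, 45–59=21132, 60–74=33539

10398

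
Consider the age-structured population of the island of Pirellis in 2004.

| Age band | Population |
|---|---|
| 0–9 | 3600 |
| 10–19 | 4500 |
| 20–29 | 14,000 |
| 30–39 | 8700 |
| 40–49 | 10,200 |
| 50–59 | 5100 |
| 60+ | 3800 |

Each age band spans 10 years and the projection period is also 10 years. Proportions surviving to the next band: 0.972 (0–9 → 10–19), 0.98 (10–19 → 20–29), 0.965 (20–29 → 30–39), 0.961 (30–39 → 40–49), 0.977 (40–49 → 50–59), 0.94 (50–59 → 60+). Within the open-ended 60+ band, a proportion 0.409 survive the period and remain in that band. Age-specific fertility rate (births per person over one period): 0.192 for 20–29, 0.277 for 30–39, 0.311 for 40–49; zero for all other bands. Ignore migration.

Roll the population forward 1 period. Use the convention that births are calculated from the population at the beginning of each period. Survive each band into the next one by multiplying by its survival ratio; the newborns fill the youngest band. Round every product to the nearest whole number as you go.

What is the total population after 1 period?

54363

Numbering the bands 1..7 from youngest to oldest:
— Period 1 —
Births: 14000 × 0.192 = 2688  |  8700 × 0.277 = 2410  |  10200 × 0.311 = 3172 — total 8270
Band 2: 3600 × 0.972 = 3499
Band 3: 4500 × 0.98 = 4410
Band 4: 14000 × 0.965 = 13510
Band 5: 8700 × 0.961 = 8361
Band 6: 10200 × 0.977 = 9965
Band 7: 5100 × 0.94 + 3800 × 0.409 = 4794 + 1554 = 6348
Population now: 0–9=8270, 10–19=3499, 20–29=4410, 30–39=13510, 40–49=8361, 50–59=9965, 60+=6348
Total after period 1: 8270 + 3499 + 4410 + 13510 + 8361 + 9965 + 6348 = 54363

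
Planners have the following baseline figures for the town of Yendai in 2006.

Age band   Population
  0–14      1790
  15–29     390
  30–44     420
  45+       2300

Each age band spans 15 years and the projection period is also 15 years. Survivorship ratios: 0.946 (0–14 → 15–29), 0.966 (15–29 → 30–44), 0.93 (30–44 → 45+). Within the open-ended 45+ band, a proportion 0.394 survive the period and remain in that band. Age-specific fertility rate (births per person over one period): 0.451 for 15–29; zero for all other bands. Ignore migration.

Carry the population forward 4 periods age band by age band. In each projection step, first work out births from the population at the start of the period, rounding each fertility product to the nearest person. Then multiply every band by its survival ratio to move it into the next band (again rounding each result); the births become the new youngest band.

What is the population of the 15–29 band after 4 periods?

Let group 1 be 0–14 through group 4 = 45+.
After projecting period 1:
Births: 390 × 0.451 = 176
Group 2: 1790 × 0.946 = 1693
Group 3: 390 × 0.966 = 377
Group 4: 420 × 0.93 + 2300 × 0.394 = 391 + 906 = 1297
Population now: 0–14=176, 15–29=1693, 30–44=377, 45+=1297
After projecting period 2:
Births: 1693 × 0.451 = 764
Group 2: 176 × 0.946 = 166
Group 3: 1693 × 0.966 = 1635
Group 4: 377 × 0.93 + 1297 × 0.394 = 351 + 511 = 862
Population now: 0–14=764, 15–29=166, 30–44=1635, 45+=862
After projecting period 3:
Births: 166 × 0.451 = 75
Group 2: 764 × 0.946 = 723
Group 3: 166 × 0.966 = 160
Group 4: 1635 × 0.93 + 862 × 0.394 = 1521 + 340 = 1861
Population now: 0–14=75, 15–29=723, 30–44=160, 45+=1861
After projecting period 4:
Births: 723 × 0.451 = 326
Group 2: 75 × 0.946 = 71
Group 3: 723 × 0.966 = 698
Group 4: 160 × 0.93 + 1861 × 0.394 = 149 + 733 = 882
Population now: 0–14=326, 15–29=71, 30–44=698, 45+=882

71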